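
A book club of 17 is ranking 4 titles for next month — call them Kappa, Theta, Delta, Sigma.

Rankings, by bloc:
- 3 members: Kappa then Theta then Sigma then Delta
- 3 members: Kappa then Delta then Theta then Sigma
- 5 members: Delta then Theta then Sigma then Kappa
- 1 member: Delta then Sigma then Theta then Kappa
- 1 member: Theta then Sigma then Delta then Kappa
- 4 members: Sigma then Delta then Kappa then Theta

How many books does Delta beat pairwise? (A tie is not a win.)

3

Delta against each rival (17 members):
Delta–Kappa: Delta 11–6.
Delta–Theta: Delta 13–4.
Delta vs Sigma: Delta, 9–8.
Delta beats Kappa, Theta, Sigma — 3 pairwise wins.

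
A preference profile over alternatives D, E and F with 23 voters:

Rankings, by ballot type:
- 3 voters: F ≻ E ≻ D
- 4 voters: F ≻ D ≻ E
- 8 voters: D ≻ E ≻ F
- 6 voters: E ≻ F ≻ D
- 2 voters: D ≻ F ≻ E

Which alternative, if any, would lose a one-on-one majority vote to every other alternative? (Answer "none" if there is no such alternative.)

none

Pairwise majorities:
D vs E: D, 14–9.
D vs F: D preferred on 8+2 = 10 ballots; F wins 13–10.
E–F: E 14–9.
Each alternative has at least one pairwise win (D beats E; E beats F; F beats D) — no Condorcet loser.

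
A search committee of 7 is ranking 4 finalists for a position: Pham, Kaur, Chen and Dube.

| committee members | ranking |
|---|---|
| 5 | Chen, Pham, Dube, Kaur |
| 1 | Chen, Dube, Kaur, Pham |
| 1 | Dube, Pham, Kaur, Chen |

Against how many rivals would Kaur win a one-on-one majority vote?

0

Kaur against each rival (7 committee members):
Kaur vs Pham: Pham wins 6–1.
Kaur vs Chen: Chen wins 6–1.
Kaur vs Dube: Dube wins 7–0.
Kaur beats no one; loses to Pham, Chen, Dube — 0 pairwise wins.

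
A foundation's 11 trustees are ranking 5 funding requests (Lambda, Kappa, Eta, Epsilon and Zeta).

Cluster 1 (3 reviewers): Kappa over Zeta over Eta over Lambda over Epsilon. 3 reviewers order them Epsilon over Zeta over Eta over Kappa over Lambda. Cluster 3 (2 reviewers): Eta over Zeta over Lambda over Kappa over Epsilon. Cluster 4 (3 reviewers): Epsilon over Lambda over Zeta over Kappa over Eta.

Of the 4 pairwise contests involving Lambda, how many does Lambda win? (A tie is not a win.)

0

Lambda against each rival (11 reviewers):
Lambda vs Kappa: Lambda preferred on 2+3 = 5 ballots; Kappa wins 6–5.
Lambda vs Eta: Eta wins 8–3.
Lambda–Epsilon: Epsilon 6–5.
Lambda vs Zeta: 3 to 8, Zeta.
Lambda beats no one; loses to Kappa, Eta, Epsilon, Zeta — 0 pairwise wins.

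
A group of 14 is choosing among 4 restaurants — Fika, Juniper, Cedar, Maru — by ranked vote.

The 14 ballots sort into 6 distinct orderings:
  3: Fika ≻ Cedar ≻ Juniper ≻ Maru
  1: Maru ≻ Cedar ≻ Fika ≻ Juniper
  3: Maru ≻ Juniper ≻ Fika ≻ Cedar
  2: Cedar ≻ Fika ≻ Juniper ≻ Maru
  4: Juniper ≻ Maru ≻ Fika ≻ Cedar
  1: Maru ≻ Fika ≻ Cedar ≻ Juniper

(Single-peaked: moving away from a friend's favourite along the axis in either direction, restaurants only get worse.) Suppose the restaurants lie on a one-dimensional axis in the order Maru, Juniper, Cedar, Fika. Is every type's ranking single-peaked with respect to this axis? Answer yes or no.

no

Axis positions: Maru=1, Juniper=2, Cedar=3, Fika=4.
Type 1 (peak Fika at position 4): ranking walks positions 4-3-2-1, expanding outward from the peak — single-peaked.
Type 2: ranking walks positions 1-3-4-2; Cedar is ranked above Juniper even though Juniper lies between Cedar and the peak Maru on the axis — preferences dip and rise again. Not single-peaked.
Type 3: ranking walks positions 1-2-4-3; Fika is ranked above Cedar even though Cedar lies between Fika and the peak Maru on the axis — preferences dip and rise again. Not single-peaked.
Type 4 (peak Cedar at position 3): ranking walks positions 3-4-2-1, expanding outward from the peak — single-peaked.
Type 5: ranking walks positions 2-1-4-3; Fika is ranked above Cedar even though Cedar lies between Fika and the peak Juniper on the axis — preferences dip and rise again. Not single-peaked.
Type 6: ranking walks positions 1-4-3-2; Fika is ranked above Juniper even though Juniper lies between Fika and the peak Maru on the axis — preferences dip and rise again. Not single-peaked.
Type 2 violates single-peakedness, so the profile is not single-peaked on this axis.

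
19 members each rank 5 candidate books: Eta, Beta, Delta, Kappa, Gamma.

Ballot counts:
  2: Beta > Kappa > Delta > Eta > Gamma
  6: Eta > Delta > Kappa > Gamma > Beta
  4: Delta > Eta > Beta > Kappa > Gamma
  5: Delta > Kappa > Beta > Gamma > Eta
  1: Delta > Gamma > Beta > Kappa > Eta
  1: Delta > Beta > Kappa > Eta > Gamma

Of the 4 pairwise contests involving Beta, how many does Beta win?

1

Beta against each rival (19 members):
Beta vs Eta: 9 to 10, Eta.
Beta vs Delta: 2 to 17, Delta.
Beta vs Kappa: 2+4+1+1 = 8 for Beta, 11 for Kappa — Kappa by 11–8.
Beta–Gamma: Beta 12–7.
Beta beats Gamma; loses to Eta, Delta, Kappa — 1 pairwise win.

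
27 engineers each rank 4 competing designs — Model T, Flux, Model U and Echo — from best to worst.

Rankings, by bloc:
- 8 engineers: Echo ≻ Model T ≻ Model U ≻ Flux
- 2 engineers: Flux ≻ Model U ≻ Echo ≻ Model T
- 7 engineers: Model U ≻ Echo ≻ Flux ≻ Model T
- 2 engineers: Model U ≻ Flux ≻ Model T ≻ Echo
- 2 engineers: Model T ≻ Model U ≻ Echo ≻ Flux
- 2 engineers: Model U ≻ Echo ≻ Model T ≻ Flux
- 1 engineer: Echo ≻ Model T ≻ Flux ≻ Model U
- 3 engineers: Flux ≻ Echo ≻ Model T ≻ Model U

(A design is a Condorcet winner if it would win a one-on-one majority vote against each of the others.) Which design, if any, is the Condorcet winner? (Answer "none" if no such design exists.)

none

Head-to-head results (27 engineers):
Model T vs Flux: 8+2+2+1 = 13 for Model T, 14 for Flux — Flux by 14–13.
Model T vs Model U: Model T, 14–13.
Model T vs Echo: Echo wins 23–4.
Flux–Model U: Model U 21–6.
Flux vs Echo: Flux preferred on 2+2+3 = 7 ballots; Echo wins 20–7.
Model U vs Echo: Model U wins 15–12.
Every design loses at least once (Model T loses to Flux; Flux loses to Model U; Model U loses to Model T; Echo loses to Model U). The majority relation contains the cycle Model T > Model U > Flux > Model T, so there is no Condorcet winner.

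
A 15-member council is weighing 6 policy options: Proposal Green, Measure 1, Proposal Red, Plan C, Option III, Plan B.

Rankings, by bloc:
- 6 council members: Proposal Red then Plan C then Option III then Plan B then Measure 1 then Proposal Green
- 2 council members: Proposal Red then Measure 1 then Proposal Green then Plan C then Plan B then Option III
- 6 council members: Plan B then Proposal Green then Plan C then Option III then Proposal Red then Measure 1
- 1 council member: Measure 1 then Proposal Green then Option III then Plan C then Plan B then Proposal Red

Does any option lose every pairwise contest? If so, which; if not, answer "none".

none

Pairwise majorities:
Proposal Green vs Measure 1: Proposal Green preferred on 6 ballots; Measure 1 wins 9–6.
Proposal Green vs Proposal Red: 6+1 = 7 for Proposal Green, 8 for Proposal Red — Proposal Red by 8–7.
Proposal Green vs Plan C: Proposal Green, 9–6.
Proposal Green vs Option III: 9 to 6, Proposal Green.
Proposal Green vs Plan B: Proposal Green is ranked higher on 2+1 = 3 ballots, Plan B on 12. Plan B wins 12–3.
Measure 1 vs Proposal Red: Measure 1 is ranked higher on 1 ballot, Proposal Red on 14. Proposal Red wins 14–1.
Measure 1–Plan C: Plan C 12–3.
Measure 1 vs Option III: Option III wins 12–3.
Measure 1 vs Plan B: 3 to 12, Plan B.
Proposal Red vs Plan C: Proposal Red preferred on 6+2 = 8 ballots; Proposal Red wins 8–7.
Proposal Red vs Option III: 6+2 = 8 for Proposal Red, 7 for Option III — Proposal Red by 8–7.
Proposal Red vs Plan B: Proposal Red wins 8–7.
Plan C vs Option III: 6+2+6 = 14 for Plan C, 1 for Option III — Plan C by 14–1.
Plan C–Plan B: Plan C 9–6.
Option III vs Plan B: 7 to 8, Plan B.
No option is winless: Proposal Green beats Plan C; Measure 1 beats Proposal Green; Proposal Red beats Proposal Green; Plan C beats Measure 1; Option III beats Measure 1; Plan B beats Proposal Green. There is no Condorcet loser.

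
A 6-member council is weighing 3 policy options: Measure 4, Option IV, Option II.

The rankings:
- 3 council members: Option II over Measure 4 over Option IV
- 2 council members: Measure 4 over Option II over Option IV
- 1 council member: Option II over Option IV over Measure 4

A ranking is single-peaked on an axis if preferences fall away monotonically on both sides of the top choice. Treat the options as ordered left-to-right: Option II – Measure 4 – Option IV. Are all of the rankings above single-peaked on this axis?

Axis positions: Option II=1, Measure 4=2, Option IV=3.
Bloc 1 (peak Option II at position 1): ranking walks positions 1-2-3, expanding outward from the peak — single-peaked.
Bloc 2 (peak Measure 4 at position 2): ranking walks positions 2-1-3, expanding outward from the peak — single-peaked.
Bloc 3: ranking walks positions 1-3-2; Option IV is ranked above Measure 4 even though Measure 4 lies between Option IV and the peak Option II on the axis — preferences dip and rise again. Not single-peaked.
Bloc 3 violates single-peakedness, so the profile is not single-peaked on this axis.

no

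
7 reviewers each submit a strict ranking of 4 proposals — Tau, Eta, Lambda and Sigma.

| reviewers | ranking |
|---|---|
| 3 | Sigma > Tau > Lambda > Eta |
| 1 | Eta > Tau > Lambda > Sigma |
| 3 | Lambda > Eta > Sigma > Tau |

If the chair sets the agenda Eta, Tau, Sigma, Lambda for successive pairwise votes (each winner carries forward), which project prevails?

Round 1: Eta vs Tau — 4–3, Eta advances.
Round 2: Eta vs Sigma — 4–3, Eta advances.
Round 3: Eta vs Lambda — 1–6, Lambda advances.
The agenda winner is Lambda.

Lambda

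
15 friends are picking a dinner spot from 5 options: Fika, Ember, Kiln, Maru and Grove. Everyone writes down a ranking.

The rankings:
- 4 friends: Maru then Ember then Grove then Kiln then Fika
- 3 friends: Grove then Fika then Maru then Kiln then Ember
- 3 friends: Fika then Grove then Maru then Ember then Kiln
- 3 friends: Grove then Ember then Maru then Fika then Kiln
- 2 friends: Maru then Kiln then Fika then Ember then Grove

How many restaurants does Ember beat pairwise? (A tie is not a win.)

Ember against each rival (15 friends):
Ember vs Fika: Fika wins 8–7.
Ember–Kiln: Ember 10–5.
Ember vs Maru: 3 to 12, Maru.
Ember vs Grove: Ember is ranked higher on 4+2 = 6 ballots, Grove on 9. Grove wins 9–6.
Ember beats Kiln; loses to Fika, Maru, Grove — 1 pairwise win.

1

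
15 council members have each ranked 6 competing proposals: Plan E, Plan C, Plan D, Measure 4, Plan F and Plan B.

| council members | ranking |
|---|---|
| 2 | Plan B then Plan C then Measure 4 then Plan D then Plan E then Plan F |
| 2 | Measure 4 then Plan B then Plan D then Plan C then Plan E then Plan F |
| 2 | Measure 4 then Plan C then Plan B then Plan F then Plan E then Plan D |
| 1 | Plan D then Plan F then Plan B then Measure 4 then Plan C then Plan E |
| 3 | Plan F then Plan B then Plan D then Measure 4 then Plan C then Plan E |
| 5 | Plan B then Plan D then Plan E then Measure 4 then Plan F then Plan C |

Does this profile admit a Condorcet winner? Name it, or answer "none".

Check each pair by majority over 15 ballots:
Plan E vs Plan C: 5 to 10, Plan C.
Plan E vs Plan D: 2 to 13, Plan D.
Plan E vs Measure 4: Plan E is ranked higher on 5 ballots, Measure 4 on 10. Measure 4 wins 10–5.
Plan E vs Plan F: 2+2+5 = 9 for Plan E, 6 for Plan F — Plan E by 9–6.
Plan E vs Plan B: Plan E is ranked higher on 0 ballots, Plan B on 15. Plan B wins 15–0.
Plan C vs Plan D: 4 to 11, Plan D.
Plan C vs Measure 4: 2 to 13, Measure 4.
Plan C vs Plan F: 2+2+2 = 6 for Plan C, 9 for Plan F — Plan F by 9–6.
Plan C vs Plan B: 2 for Plan C, 13 for Plan B — Plan B by 13–2.
Plan D vs Measure 4: 1+3+5 = 9 for Plan D, 6 for Measure 4 — Plan D by 9–6.
Plan D vs Plan F: 10 to 5, Plan D.
Plan D vs Plan B: Plan D preferred on 1 ballot; Plan B wins 14–1.
Measure 4 vs Plan F: Measure 4 is ranked higher on 2+2+2+5 = 11 ballots, Plan F on 4. Measure 4 wins 11–4.
Measure 4 vs Plan B: Measure 4 preferred on 2+2 = 4 ballots; Plan B wins 11–4.
Plan F vs Plan B: 1+3 = 4 for Plan F, 11 for Plan B — Plan B by 11–4.
Only Plan B has no losses; Plan B is the Condorcet winner.

Plan B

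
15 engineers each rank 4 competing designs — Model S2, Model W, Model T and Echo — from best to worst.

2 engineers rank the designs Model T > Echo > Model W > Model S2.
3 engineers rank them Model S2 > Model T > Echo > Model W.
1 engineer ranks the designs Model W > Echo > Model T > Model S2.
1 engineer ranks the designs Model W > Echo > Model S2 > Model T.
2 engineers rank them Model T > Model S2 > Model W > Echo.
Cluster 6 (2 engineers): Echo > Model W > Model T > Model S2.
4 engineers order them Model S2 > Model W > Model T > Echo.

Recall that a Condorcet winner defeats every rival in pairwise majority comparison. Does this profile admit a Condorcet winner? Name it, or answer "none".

Head-to-head results (15 engineers):
Model S2–Model W: Model S2 9–6.
Model S2 vs Model T: Model S2 is ranked higher on 3+1+4 = 8 ballots, Model T on 7. Model S2 wins 8–7.
Model S2–Echo: Model S2 9–6.
Model W vs Model T: Model W preferred on 1+1+2+4 = 8 ballots; Model W wins 8–7.
Model W vs Echo: 8 to 7, Model W.
Model T vs Echo: Model T, 11–4.
Model S2 wins every pairwise contest, so Model S2 is the Condorcet winner.

Model S2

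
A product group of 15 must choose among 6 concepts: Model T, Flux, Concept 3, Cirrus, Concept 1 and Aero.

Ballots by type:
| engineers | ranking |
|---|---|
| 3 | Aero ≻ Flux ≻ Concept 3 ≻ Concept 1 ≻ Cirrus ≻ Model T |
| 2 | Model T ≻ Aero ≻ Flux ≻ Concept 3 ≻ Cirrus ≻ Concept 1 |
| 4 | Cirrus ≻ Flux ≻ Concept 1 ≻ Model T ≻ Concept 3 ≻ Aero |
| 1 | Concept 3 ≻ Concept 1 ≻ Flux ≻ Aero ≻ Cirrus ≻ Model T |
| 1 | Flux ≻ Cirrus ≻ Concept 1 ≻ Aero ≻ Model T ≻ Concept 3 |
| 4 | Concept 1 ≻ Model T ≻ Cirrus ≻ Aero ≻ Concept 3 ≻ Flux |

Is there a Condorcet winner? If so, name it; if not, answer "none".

Check each pair by majority over 15 ballots:
Model T vs Flux: Flux wins 9–6.
Model T vs Concept 3: Model T is ranked higher on 2+4+1+4 = 11 ballots, Concept 3 on 4. Model T wins 11–4.
Model T vs Cirrus: Cirrus, 9–6.
Model T–Concept 1: Concept 1 13–2.
Model T vs Aero: Model T preferred on 2+4+4 = 10 ballots; Model T wins 10–5.
Flux–Concept 3: Flux 10–5.
Flux–Cirrus: Cirrus 8–7.
Flux vs Concept 1: Flux preferred on 3+2+4+1 = 10 ballots; Flux wins 10–5.
Flux vs Aero: Aero wins 9–6.
Concept 3–Cirrus: Cirrus 9–6.
Concept 3 vs Concept 1: Concept 3 is ranked higher on 3+2+1 = 6 ballots, Concept 1 on 9. Concept 1 wins 9–6.
Concept 3 vs Aero: Aero, 10–5.
Cirrus vs Concept 1: Concept 1 wins 8–7.
Cirrus vs Aero: Cirrus is ranked higher on 4+1+4 = 9 ballots, Aero on 6. Cirrus wins 9–6.
Concept 1 vs Aero: Concept 1 wins 10–5.
Each design drops at least one matchup (Model T loses to Flux; Flux loses to Cirrus; Concept 3 loses to Model T; Cirrus loses to Concept 1; Concept 1 loses to Flux; Aero loses to Model T); the cycle Model T → Aero → Flux → Model T rules out a Condorcet winner.

none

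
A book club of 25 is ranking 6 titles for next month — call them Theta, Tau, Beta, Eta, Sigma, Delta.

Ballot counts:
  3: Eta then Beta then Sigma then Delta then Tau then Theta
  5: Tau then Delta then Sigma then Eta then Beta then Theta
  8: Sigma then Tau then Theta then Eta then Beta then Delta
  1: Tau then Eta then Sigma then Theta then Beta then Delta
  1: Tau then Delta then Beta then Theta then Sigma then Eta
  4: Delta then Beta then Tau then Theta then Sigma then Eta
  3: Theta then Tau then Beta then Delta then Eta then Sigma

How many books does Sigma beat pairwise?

Sigma against each rival (25 members):
Sigma vs Theta: Sigma wins 17–8.
Sigma–Tau: Tau 14–11.
Sigma vs Beta: Sigma, 14–11.
Sigma vs Eta: Sigma, 18–7.
Sigma vs Delta: Sigma is ranked higher on 3+8+1 = 12 ballots, Delta on 13. Delta wins 13–12.
Sigma beats Theta, Beta, Eta; loses to Tau, Delta — 3 pairwise wins.

3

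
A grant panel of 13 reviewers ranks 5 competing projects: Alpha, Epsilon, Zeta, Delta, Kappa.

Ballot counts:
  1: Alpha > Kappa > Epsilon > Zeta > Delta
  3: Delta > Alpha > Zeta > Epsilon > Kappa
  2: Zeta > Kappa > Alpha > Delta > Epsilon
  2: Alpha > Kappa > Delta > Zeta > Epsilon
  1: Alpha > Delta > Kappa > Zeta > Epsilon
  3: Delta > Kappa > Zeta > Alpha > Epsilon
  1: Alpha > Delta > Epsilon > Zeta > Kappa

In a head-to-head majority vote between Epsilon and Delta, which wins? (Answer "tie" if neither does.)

Ballots ranking Epsilon above Delta: 1.
Ballots ranking Delta above Epsilon: 13 − 1 = 12.
Delta wins the head-to-head 12–1.

Delta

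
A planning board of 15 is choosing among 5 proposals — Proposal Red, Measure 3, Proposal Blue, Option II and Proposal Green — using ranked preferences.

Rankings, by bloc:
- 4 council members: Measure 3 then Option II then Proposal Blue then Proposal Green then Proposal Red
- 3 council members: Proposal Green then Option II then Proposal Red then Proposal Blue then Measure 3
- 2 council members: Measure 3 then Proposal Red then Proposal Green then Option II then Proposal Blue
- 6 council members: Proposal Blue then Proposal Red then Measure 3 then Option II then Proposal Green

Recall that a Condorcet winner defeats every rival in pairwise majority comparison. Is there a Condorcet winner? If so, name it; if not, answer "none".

Head-to-head results (15 council members):
Proposal Red vs Measure 3: 9 to 6, Proposal Red.
Proposal Red vs Proposal Blue: Proposal Red is ranked higher on 3+2 = 5 ballots, Proposal Blue on 10. Proposal Blue wins 10–5.
Proposal Red vs Option II: Proposal Red preferred on 2+6 = 8 ballots; Proposal Red wins 8–7.
Proposal Red vs Proposal Green: Proposal Red preferred on 2+6 = 8 ballots; Proposal Red wins 8–7.
Measure 3 vs Proposal Blue: 6 to 9, Proposal Blue.
Measure 3 vs Option II: 4+2+6 = 12 for Measure 3, 3 for Option II — Measure 3 by 12–3.
Measure 3 vs Proposal Green: 12 to 3, Measure 3.
Proposal Blue vs Option II: Proposal Blue is ranked higher on 6 ballots, Option II on 9. Option II wins 9–6.
Proposal Blue vs Proposal Green: 4+6 = 10 for Proposal Blue, 5 for Proposal Green — Proposal Blue by 10–5.
Option II vs Proposal Green: Option II preferred on 4+6 = 10 ballots; Option II wins 10–5.
Every option loses at least once (Proposal Red loses to Proposal Blue; Measure 3 loses to Proposal Red; Proposal Blue loses to Option II; Option II loses to Proposal Red; Proposal Green loses to Proposal Red). The majority relation contains the cycle Proposal Red → Option II → Proposal Blue → Proposal Red, so there is no Condorcet winner.

none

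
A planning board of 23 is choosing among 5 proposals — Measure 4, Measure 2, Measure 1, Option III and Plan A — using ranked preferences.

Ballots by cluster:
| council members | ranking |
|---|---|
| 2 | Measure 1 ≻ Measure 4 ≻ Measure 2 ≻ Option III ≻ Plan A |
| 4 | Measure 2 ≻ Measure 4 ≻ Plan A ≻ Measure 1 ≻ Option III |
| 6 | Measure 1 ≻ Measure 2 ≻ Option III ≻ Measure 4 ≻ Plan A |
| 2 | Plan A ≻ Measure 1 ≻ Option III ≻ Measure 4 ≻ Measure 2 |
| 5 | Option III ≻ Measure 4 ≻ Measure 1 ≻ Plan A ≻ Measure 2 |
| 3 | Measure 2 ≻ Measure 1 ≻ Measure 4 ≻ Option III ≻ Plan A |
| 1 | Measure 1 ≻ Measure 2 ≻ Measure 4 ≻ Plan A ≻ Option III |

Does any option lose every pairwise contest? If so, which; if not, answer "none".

Pairwise majorities:
Measure 4 vs Measure 2: Measure 4 preferred on 2+2+5 = 9 ballots; Measure 2 wins 14–9.
Measure 4 vs Measure 1: Measure 4 is ranked higher on 4+5 = 9 ballots, Measure 1 on 14. Measure 1 wins 14–9.
Measure 4 vs Option III: Option III, 13–10.
Measure 4 vs Plan A: 21 to 2, Measure 4.
Measure 2 vs Measure 1: 4+3 = 7 for Measure 2, 16 for Measure 1 — Measure 1 by 16–7.
Measure 2 vs Option III: Measure 2, 16–7.
Measure 2 vs Plan A: Measure 2 wins 16–7.
Measure 1–Option III: Measure 1 18–5.
Measure 1–Plan A: Measure 1 17–6.
Option III–Plan A: Option III 16–7.
Only Plan A has no wins; Plan A is the Condorcet loser.

Plan A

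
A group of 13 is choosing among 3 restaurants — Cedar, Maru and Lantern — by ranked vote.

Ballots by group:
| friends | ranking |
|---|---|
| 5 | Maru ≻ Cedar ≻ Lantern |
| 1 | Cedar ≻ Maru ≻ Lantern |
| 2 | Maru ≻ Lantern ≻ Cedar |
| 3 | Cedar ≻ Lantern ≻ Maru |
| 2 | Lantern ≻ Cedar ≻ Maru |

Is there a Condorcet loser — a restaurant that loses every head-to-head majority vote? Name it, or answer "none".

Lantern

Head-to-head results (13 friends):
Cedar vs Maru: 1+3+2 = 6 for Cedar, 7 for Maru — Maru by 7–6.
Cedar vs Lantern: 9 to 4, Cedar.
Maru–Lantern: Maru 8–5.
Lantern is beaten in every head-to-head and is the Condorcet loser.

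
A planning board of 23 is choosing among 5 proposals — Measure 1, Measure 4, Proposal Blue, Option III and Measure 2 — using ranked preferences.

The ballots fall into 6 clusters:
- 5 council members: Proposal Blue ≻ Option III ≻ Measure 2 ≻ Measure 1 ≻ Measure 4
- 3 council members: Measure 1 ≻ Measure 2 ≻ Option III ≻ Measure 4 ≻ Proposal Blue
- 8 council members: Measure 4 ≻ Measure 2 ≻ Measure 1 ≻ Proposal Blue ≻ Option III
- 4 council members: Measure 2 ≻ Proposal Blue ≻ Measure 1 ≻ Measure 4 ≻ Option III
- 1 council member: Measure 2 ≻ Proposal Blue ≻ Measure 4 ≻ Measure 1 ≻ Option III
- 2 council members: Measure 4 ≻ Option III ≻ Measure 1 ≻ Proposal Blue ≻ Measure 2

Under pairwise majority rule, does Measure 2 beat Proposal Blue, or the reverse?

Measure 2

Ballots ranking Measure 2 above Proposal Blue: 3 + 8 + 4 + 1 = 16.
Ballots ranking Proposal Blue above Measure 2: 23 − 16 = 7.
Measure 2 wins the head-to-head 16–7.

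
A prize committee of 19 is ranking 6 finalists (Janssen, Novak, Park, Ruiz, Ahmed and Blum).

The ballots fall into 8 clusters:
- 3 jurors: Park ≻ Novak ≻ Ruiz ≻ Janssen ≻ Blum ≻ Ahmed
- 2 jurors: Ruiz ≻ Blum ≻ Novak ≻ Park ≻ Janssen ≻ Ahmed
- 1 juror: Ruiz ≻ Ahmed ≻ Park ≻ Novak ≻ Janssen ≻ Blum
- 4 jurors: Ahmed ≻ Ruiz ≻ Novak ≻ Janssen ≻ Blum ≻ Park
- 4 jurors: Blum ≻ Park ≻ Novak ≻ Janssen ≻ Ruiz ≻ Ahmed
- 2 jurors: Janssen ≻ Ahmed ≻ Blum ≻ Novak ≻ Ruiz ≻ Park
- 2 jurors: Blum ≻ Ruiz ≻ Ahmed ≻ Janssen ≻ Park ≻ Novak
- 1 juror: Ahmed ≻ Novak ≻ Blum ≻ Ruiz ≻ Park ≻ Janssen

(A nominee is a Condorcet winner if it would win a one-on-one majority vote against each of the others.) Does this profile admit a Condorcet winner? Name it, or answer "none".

none

Head-to-head results (19 jurors):
Janssen–Novak: Novak 15–4.
Janssen vs Park: Park wins 11–8.
Janssen vs Ruiz: Ruiz, 13–6.
Janssen vs Ahmed: Janssen wins 11–8.
Janssen vs Blum: Janssen wins 10–9.
Novak vs Park: 2+4+2+1 = 9 for Novak, 10 for Park — Park by 10–9.
Novak vs Ruiz: 3+4+2+1 = 10 for Novak, 9 for Ruiz — Novak by 10–9.
Novak–Ahmed: Ahmed 10–9.
Novak vs Blum: Novak preferred on 3+1+4+1 = 9 ballots; Blum wins 10–9.
Park–Ruiz: Ruiz 12–7.
Park vs Ahmed: 3+2+4 = 9 for Park, 10 for Ahmed — Ahmed by 10–9.
Park vs Blum: Park is ranked higher on 3+1 = 4 ballots, Blum on 15. Blum wins 15–4.
Ruiz vs Ahmed: Ruiz, 12–7.
Ruiz vs Blum: 10 to 9, Ruiz.
Ahmed vs Blum: Blum, 11–8.
Every nominee loses at least once (Janssen loses to Novak; Novak loses to Park; Park loses to Ruiz; Ruiz loses to Novak; Ahmed loses to Janssen; Blum loses to Janssen). The majority relation contains the cycle Janssen beats Ahmed beats Novak beats Janssen, so there is no Condorcet winner.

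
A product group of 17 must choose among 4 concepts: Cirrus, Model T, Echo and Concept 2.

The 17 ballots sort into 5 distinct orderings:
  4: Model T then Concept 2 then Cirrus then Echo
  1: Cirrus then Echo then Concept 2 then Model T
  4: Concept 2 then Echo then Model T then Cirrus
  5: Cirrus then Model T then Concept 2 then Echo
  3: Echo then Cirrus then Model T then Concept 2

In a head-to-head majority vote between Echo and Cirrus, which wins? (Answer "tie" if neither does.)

Ballots ranking Echo above Cirrus: 4 + 3 = 7.
Ballots ranking Cirrus above Echo: 17 − 7 = 10.
Cirrus wins the head-to-head 10–7.

Cirrus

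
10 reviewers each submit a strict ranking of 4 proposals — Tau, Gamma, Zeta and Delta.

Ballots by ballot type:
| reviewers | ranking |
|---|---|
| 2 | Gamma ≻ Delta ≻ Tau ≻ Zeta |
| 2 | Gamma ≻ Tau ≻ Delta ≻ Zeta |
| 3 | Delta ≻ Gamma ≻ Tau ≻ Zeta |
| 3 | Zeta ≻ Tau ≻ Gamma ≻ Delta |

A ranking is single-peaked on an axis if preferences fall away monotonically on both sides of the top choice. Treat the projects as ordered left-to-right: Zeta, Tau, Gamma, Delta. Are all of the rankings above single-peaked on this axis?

yes

Axis positions: Zeta=1, Tau=2, Gamma=3, Delta=4.
Ballot type 1 (peak Gamma at position 3): ranking walks positions 3-4-2-1, expanding outward from the peak — single-peaked.
Ballot type 2 (peak Gamma at position 3): ranking walks positions 3-2-4-1, expanding outward from the peak — single-peaked.
Ballot type 3 (peak Delta at position 4): ranking walks positions 4-3-2-1, expanding outward from the peak — single-peaked.
Ballot type 4 (peak Zeta at position 1): ranking walks positions 1-2-3-4, expanding outward from the peak — single-peaked.
Every ranking is single-peaked on this axis.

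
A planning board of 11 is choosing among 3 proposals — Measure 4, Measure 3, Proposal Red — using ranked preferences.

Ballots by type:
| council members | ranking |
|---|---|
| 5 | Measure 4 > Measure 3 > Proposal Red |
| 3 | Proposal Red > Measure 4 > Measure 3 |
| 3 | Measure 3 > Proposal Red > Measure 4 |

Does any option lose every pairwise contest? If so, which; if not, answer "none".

none

Head-to-head results (11 council members):
Measure 4 vs Measure 3: Measure 4 is ranked higher on 5+3 = 8 ballots, Measure 3 on 3. Measure 4 wins 8–3.
Measure 4 vs Proposal Red: Proposal Red wins 6–5.
Measure 3 vs Proposal Red: Measure 3, 8–3.
No option is winless: Measure 4 beats Measure 3; Measure 3 beats Proposal Red; Proposal Red beats Measure 4. There is no Condorcet loser.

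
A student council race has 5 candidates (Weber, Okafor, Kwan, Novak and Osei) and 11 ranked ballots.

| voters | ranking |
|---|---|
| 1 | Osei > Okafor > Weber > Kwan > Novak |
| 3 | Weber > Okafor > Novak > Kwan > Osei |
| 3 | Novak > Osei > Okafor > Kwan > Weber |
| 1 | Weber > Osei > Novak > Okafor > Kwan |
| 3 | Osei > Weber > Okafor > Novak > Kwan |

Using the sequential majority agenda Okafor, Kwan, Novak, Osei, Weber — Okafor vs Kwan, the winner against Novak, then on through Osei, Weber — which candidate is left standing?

Osei

Round 1: Okafor vs Kwan — 11–0, Okafor advances.
Round 2: Okafor vs Novak — 7–4, Okafor advances.
Round 3: Okafor vs Osei — 3–8, Osei advances.
Round 4: Osei vs Weber — 7–4, Osei advances.
Osei survives the agenda.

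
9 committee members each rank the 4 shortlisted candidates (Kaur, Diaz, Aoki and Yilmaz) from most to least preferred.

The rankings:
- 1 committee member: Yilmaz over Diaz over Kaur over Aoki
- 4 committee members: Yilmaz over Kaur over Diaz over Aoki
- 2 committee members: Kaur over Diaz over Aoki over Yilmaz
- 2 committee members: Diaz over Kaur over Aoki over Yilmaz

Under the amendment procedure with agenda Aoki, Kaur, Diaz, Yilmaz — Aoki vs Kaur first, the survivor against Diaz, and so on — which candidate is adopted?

Round 1: Aoki vs Kaur — 0–9, Kaur advances.
Round 2: Kaur vs Diaz — 6–3, Kaur advances.
Round 3: Kaur vs Yilmaz — 4–5, Yilmaz advances.
Yilmaz survives the agenda.

Yilmaz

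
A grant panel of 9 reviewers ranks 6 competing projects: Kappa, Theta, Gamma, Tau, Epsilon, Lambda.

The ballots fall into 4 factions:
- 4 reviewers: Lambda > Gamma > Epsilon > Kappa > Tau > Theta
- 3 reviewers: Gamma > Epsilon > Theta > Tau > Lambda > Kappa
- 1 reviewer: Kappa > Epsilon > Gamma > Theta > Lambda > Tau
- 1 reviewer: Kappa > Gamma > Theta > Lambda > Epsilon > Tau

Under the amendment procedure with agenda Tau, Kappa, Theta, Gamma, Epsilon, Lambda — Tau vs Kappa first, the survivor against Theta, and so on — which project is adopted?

Round 1: Tau vs Kappa — 3–6, Kappa advances.
Round 2: Kappa vs Theta — 6–3, Kappa advances.
Round 3: Kappa vs Gamma — 2–7, Gamma advances.
Round 4: Gamma vs Epsilon — 8–1, Gamma advances.
Round 5: Gamma vs Lambda — 5–4, Gamma advances.
The agenda winner is Gamma.

Gamma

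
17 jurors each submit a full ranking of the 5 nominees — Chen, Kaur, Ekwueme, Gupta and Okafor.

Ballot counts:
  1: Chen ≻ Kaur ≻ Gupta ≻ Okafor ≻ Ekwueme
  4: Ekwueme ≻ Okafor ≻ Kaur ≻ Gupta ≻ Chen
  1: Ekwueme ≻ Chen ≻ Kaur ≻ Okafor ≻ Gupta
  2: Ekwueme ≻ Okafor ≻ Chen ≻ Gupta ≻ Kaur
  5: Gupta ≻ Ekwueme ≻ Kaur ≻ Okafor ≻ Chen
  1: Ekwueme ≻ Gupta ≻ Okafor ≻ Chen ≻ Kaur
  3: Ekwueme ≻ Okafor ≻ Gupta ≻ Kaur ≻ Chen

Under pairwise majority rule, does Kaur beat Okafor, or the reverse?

Ballots ranking Kaur above Okafor: 1 + 1 + 5 = 7.
Ballots ranking Okafor above Kaur: 17 − 7 = 10.
Okafor wins the head-to-head 10–7.

Okafor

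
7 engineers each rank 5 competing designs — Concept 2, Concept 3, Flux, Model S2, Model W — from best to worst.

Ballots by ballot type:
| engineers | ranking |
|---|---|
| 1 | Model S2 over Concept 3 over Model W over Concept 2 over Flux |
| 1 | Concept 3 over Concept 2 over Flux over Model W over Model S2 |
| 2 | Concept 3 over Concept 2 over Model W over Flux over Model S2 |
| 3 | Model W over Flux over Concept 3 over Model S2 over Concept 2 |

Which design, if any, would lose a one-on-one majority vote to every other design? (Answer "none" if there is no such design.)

Pairwise majorities:
Concept 2 vs Concept 3: Concept 3 wins 7–0.
Concept 2 vs Flux: Concept 2 is ranked higher on 1+1+2 = 4 ballots, Flux on 3. Concept 2 wins 4–3.
Concept 2–Model S2: Model S2 4–3.
Concept 2 vs Model W: Model W, 4–3.
Concept 3 vs Flux: Concept 3 is ranked higher on 1+1+2 = 4 ballots, Flux on 3. Concept 3 wins 4–3.
Concept 3 vs Model S2: 6 to 1, Concept 3.
Concept 3 vs Model W: Concept 3 preferred on 1+1+2 = 4 ballots; Concept 3 wins 4–3.
Flux vs Model S2: Flux, 6–1.
Flux vs Model W: 1 to 6, Model W.
Model S2 vs Model W: Model S2 preferred on 1 ballot; Model W wins 6–1.
Each design has at least one pairwise win (Concept 2 beats Flux; Concept 3 beats Concept 2; Flux beats Model S2; Model S2 beats Concept 2; Model W beats Concept 2) — no Condorcet loser.

none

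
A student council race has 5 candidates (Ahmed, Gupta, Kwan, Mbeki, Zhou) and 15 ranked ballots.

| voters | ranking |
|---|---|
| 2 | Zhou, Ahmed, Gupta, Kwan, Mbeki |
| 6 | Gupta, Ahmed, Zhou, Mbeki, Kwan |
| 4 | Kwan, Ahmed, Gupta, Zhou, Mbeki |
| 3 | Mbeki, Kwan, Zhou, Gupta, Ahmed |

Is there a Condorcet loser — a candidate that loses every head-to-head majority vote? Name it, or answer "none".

Kwan

Head-to-head results (15 voters):
Ahmed vs Gupta: Ahmed is ranked higher on 2+4 = 6 ballots, Gupta on 9. Gupta wins 9–6.
Ahmed vs Kwan: Ahmed preferred on 2+6 = 8 ballots; Ahmed wins 8–7.
Ahmed vs Mbeki: Ahmed preferred on 2+6+4 = 12 ballots; Ahmed wins 12–3.
Ahmed vs Zhou: Ahmed, 10–5.
Gupta vs Kwan: Gupta, 8–7.
Gupta–Mbeki: Gupta 12–3.
Gupta–Zhou: Gupta 10–5.
Kwan–Mbeki: Mbeki 9–6.
Kwan vs Zhou: 4+3 = 7 for Kwan, 8 for Zhou — Zhou by 8–7.
Mbeki vs Zhou: Mbeki is ranked higher on 3 ballots, Zhou on 12. Zhou wins 12–3.
Kwan loses to every other candidate — it is the Condorcet loser.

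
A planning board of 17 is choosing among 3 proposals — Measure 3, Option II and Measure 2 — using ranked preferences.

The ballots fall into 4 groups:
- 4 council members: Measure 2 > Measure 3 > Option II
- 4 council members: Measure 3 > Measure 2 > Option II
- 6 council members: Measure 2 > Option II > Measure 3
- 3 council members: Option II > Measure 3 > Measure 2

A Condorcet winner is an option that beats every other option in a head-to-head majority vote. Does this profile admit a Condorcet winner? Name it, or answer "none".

Measure 2

Pairwise majorities:
Measure 3 vs Option II: Option II wins 9–8.
Measure 3–Measure 2: Measure 2 10–7.
Option II–Measure 2: Measure 2 14–3.
Measure 2 beats each of Measure 3, Option II — Measure 2 is the Condorcet winner.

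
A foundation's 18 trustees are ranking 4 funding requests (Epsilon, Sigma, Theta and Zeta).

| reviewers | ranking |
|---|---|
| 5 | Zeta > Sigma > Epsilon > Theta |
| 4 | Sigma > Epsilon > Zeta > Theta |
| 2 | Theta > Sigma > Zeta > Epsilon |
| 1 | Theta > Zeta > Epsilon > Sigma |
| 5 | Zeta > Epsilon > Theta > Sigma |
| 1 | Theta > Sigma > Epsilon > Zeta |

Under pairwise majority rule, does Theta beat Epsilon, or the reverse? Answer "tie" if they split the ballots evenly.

Ballots ranking Theta above Epsilon: 2 + 1 + 1 = 4.
Ballots ranking Epsilon above Theta: 18 − 4 = 14.
Epsilon wins the head-to-head 14–4.

Epsilon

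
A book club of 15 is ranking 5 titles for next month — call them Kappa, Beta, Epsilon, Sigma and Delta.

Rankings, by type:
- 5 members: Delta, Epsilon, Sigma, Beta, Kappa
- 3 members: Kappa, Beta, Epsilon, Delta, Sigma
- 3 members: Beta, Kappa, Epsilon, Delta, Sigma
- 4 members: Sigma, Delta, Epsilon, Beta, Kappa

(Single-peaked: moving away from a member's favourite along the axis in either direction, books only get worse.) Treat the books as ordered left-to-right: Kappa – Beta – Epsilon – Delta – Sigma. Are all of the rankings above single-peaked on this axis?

Axis positions: Kappa=1, Beta=2, Epsilon=3, Delta=4, Sigma=5.
Type 1 (peak Delta at position 4): ranking walks positions 4-3-5-2-1, expanding outward from the peak — single-peaked.
Type 2 (peak Kappa at position 1): ranking walks positions 1-2-3-4-5, expanding outward from the peak — single-peaked.
Type 3 (peak Beta at position 2): ranking walks positions 2-1-3-4-5, expanding outward from the peak — single-peaked.
Type 4 (peak Sigma at position 5): ranking walks positions 5-4-3-2-1, expanding outward from the peak — single-peaked.
Every ranking is single-peaked on this axis.

yes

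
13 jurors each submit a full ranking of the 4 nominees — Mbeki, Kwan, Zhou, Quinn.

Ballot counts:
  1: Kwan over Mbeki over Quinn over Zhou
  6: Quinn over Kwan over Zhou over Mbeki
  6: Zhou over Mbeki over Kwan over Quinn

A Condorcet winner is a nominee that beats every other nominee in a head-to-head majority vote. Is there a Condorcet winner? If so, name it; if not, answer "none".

Kwan

Check each pair by majority over 13 ballots:
Mbeki vs Kwan: Mbeki is ranked higher on 6 ballots, Kwan on 7. Kwan wins 7–6.
Mbeki vs Zhou: Mbeki is ranked higher on 1 ballot, Zhou on 12. Zhou wins 12–1.
Mbeki vs Quinn: 1+6 = 7 for Mbeki, 6 for Quinn — Mbeki by 7–6.
Kwan vs Zhou: Kwan is ranked higher on 1+6 = 7 ballots, Zhou on 6. Kwan wins 7–6.
Kwan–Quinn: Kwan 7–6.
Zhou vs Quinn: Quinn wins 7–6.
Kwan beats each of Mbeki, Zhou, Quinn — Kwan is the Condorcet winner.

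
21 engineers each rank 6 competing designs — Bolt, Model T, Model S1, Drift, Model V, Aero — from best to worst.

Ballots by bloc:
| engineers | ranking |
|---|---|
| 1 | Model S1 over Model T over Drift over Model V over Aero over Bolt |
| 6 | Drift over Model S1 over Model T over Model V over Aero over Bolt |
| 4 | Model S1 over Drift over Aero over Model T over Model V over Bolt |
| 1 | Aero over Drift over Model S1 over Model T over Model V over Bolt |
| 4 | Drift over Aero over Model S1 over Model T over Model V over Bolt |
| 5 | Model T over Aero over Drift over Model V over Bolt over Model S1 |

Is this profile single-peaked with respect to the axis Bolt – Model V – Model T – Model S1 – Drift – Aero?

Axis positions: Bolt=1, Model V=2, Model T=3, Model S1=4, Drift=5, Aero=6.
Bloc 1 (peak Model S1 at position 4): ranking walks positions 4-3-5-2-6-1, expanding outward from the peak — single-peaked.
Bloc 2 (peak Drift at position 5): ranking walks positions 5-4-3-2-6-1, expanding outward from the peak — single-peaked.
Bloc 3 (peak Model S1 at position 4): ranking walks positions 4-5-6-3-2-1, expanding outward from the peak — single-peaked.
Bloc 4 (peak Aero at position 6): ranking walks positions 6-5-4-3-2-1, expanding outward from the peak — single-peaked.
Bloc 5 (peak Drift at position 5): ranking walks positions 5-6-4-3-2-1, expanding outward from the peak — single-peaked.
Bloc 6: ranking walks positions 3-6-5-2-1-4; Aero is ranked above Model S1 even though Model S1 lies between Aero and the peak Model T on the axis — preferences dip and rise again. Not single-peaked.
Bloc 6 violates single-peakedness, so the profile is not single-peaked on this axis.

no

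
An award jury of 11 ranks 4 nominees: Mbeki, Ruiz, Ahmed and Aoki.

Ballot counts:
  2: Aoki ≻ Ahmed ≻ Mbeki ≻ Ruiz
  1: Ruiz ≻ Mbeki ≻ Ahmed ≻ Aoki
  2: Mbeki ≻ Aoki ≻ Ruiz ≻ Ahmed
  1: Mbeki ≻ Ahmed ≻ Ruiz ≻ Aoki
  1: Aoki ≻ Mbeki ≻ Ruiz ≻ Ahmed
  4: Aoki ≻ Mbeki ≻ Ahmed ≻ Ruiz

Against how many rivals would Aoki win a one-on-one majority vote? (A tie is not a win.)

Aoki against each rival (11 jurors):
Aoki vs Mbeki: Aoki is ranked higher on 2+1+4 = 7 ballots, Mbeki on 4. Aoki wins 7–4.
Aoki vs Ruiz: Aoki is ranked higher on 2+2+1+4 = 9 ballots, Ruiz on 2. Aoki wins 9–2.
Aoki vs Ahmed: 2+2+1+4 = 9 for Aoki, 2 for Ahmed — Aoki by 9–2.
Aoki beats Mbeki, Ruiz, Ahmed — 3 pairwise wins.

3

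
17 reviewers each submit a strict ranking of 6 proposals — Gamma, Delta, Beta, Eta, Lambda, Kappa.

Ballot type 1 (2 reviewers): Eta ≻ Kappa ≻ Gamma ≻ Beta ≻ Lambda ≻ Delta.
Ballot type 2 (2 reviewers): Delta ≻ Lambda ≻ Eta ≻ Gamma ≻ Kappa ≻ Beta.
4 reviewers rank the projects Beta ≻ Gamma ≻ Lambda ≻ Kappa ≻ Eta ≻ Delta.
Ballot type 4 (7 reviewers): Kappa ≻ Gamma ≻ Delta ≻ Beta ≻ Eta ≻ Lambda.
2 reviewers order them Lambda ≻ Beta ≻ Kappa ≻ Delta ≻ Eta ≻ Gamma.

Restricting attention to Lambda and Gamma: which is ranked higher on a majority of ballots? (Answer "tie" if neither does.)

Gamma

Ballots ranking Lambda above Gamma: 2 + 2 = 4.
Ballots ranking Gamma above Lambda: 17 − 4 = 13.
Gamma wins the head-to-head 13–4.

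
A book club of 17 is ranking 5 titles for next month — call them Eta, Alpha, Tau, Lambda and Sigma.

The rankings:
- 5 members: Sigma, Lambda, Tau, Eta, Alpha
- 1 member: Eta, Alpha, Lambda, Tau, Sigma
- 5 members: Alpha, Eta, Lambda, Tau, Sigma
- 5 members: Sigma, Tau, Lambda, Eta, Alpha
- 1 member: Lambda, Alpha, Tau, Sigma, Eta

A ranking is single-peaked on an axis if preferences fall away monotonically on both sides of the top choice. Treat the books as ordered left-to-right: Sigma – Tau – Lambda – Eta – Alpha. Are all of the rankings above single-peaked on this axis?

Axis positions: Sigma=1, Tau=2, Lambda=3, Eta=4, Alpha=5.
Cluster 1: ranking walks positions 1-3-2-4-5; Lambda is ranked above Tau even though Tau lies between Lambda and the peak Sigma on the axis — preferences dip and rise again. Not single-peaked.
Cluster 2 (peak Eta at position 4): ranking walks positions 4-5-3-2-1, expanding outward from the peak — single-peaked.
Cluster 3 (peak Alpha at position 5): ranking walks positions 5-4-3-2-1, expanding outward from the peak — single-peaked.
Cluster 4 (peak Sigma at position 1): ranking walks positions 1-2-3-4-5, expanding outward from the peak — single-peaked.
Cluster 5: ranking walks positions 3-5-2-1-4; Alpha is ranked above Eta even though Eta lies between Alpha and the peak Lambda on the axis — preferences dip and rise again. Not single-peaked.
Cluster 1 violates single-peakedness, so the profile is not single-peaked on this axis.

no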